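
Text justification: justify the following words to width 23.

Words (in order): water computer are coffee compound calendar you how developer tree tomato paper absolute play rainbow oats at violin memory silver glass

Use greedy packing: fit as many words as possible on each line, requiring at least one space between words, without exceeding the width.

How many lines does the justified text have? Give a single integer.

Answer: 7

Derivation:
Line 1: ['water', 'computer', 'are'] (min_width=18, slack=5)
Line 2: ['coffee', 'compound'] (min_width=15, slack=8)
Line 3: ['calendar', 'you', 'how'] (min_width=16, slack=7)
Line 4: ['developer', 'tree', 'tomato'] (min_width=21, slack=2)
Line 5: ['paper', 'absolute', 'play'] (min_width=19, slack=4)
Line 6: ['rainbow', 'oats', 'at', 'violin'] (min_width=22, slack=1)
Line 7: ['memory', 'silver', 'glass'] (min_width=19, slack=4)
Total lines: 7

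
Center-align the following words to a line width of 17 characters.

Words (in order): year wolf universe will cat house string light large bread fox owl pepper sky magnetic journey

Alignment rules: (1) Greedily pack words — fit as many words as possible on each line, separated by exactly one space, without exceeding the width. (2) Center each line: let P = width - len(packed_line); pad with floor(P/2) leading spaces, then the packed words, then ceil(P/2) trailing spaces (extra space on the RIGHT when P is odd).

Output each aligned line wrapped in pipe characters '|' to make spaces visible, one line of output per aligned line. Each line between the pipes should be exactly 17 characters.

Answer: |    year wolf    |
|universe will cat|
|  house string   |
|light large bread|
| fox owl pepper  |
|  sky magnetic   |
|     journey     |

Derivation:
Line 1: ['year', 'wolf'] (min_width=9, slack=8)
Line 2: ['universe', 'will', 'cat'] (min_width=17, slack=0)
Line 3: ['house', 'string'] (min_width=12, slack=5)
Line 4: ['light', 'large', 'bread'] (min_width=17, slack=0)
Line 5: ['fox', 'owl', 'pepper'] (min_width=14, slack=3)
Line 6: ['sky', 'magnetic'] (min_width=12, slack=5)
Line 7: ['journey'] (min_width=7, slack=10)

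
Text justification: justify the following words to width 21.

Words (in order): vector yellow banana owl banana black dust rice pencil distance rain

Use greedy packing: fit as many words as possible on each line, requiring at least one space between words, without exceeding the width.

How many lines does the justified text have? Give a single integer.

Line 1: ['vector', 'yellow', 'banana'] (min_width=20, slack=1)
Line 2: ['owl', 'banana', 'black', 'dust'] (min_width=21, slack=0)
Line 3: ['rice', 'pencil', 'distance'] (min_width=20, slack=1)
Line 4: ['rain'] (min_width=4, slack=17)
Total lines: 4

Answer: 4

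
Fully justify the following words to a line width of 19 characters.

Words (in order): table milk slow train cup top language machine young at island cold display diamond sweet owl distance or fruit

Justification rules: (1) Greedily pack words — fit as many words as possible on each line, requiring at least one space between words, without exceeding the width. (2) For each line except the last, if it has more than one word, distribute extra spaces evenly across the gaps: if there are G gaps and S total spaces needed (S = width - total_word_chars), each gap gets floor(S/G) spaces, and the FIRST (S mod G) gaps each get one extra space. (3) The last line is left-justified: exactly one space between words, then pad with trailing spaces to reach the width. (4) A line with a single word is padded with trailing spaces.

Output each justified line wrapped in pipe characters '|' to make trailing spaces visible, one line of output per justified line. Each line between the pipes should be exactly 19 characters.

Line 1: ['table', 'milk', 'slow'] (min_width=15, slack=4)
Line 2: ['train', 'cup', 'top'] (min_width=13, slack=6)
Line 3: ['language', 'machine'] (min_width=16, slack=3)
Line 4: ['young', 'at', 'island'] (min_width=15, slack=4)
Line 5: ['cold', 'display'] (min_width=12, slack=7)
Line 6: ['diamond', 'sweet', 'owl'] (min_width=17, slack=2)
Line 7: ['distance', 'or', 'fruit'] (min_width=17, slack=2)

Answer: |table   milk   slow|
|train    cup    top|
|language    machine|
|young   at   island|
|cold        display|
|diamond  sweet  owl|
|distance or fruit  |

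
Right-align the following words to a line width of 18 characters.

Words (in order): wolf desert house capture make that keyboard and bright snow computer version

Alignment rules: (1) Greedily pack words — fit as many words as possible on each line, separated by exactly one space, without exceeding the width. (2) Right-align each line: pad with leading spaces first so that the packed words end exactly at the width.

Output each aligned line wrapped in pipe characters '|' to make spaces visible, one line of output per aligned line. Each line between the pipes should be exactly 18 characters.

Answer: | wolf desert house|
| capture make that|
|      keyboard and|
|       bright snow|
|  computer version|

Derivation:
Line 1: ['wolf', 'desert', 'house'] (min_width=17, slack=1)
Line 2: ['capture', 'make', 'that'] (min_width=17, slack=1)
Line 3: ['keyboard', 'and'] (min_width=12, slack=6)
Line 4: ['bright', 'snow'] (min_width=11, slack=7)
Line 5: ['computer', 'version'] (min_width=16, slack=2)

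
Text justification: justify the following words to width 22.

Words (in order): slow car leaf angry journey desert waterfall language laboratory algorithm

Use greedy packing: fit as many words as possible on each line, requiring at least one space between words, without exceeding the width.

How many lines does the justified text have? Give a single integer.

Line 1: ['slow', 'car', 'leaf', 'angry'] (min_width=19, slack=3)
Line 2: ['journey', 'desert'] (min_width=14, slack=8)
Line 3: ['waterfall', 'language'] (min_width=18, slack=4)
Line 4: ['laboratory', 'algorithm'] (min_width=20, slack=2)
Total lines: 4

Answer: 4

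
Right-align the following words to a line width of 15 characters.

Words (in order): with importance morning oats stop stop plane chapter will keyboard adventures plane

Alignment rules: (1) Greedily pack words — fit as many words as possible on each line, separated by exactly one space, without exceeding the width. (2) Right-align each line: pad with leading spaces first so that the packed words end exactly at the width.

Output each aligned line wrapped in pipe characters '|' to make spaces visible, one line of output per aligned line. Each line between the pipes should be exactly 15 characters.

Answer: |with importance|
|   morning oats|
|stop stop plane|
|   chapter will|
|       keyboard|
|     adventures|
|          plane|

Derivation:
Line 1: ['with', 'importance'] (min_width=15, slack=0)
Line 2: ['morning', 'oats'] (min_width=12, slack=3)
Line 3: ['stop', 'stop', 'plane'] (min_width=15, slack=0)
Line 4: ['chapter', 'will'] (min_width=12, slack=3)
Line 5: ['keyboard'] (min_width=8, slack=7)
Line 6: ['adventures'] (min_width=10, slack=5)
Line 7: ['plane'] (min_width=5, slack=10)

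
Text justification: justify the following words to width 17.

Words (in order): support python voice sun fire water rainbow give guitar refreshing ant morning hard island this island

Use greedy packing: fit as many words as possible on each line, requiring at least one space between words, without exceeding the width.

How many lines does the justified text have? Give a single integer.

Answer: 8

Derivation:
Line 1: ['support', 'python'] (min_width=14, slack=3)
Line 2: ['voice', 'sun', 'fire'] (min_width=14, slack=3)
Line 3: ['water', 'rainbow'] (min_width=13, slack=4)
Line 4: ['give', 'guitar'] (min_width=11, slack=6)
Line 5: ['refreshing', 'ant'] (min_width=14, slack=3)
Line 6: ['morning', 'hard'] (min_width=12, slack=5)
Line 7: ['island', 'this'] (min_width=11, slack=6)
Line 8: ['island'] (min_width=6, slack=11)
Total lines: 8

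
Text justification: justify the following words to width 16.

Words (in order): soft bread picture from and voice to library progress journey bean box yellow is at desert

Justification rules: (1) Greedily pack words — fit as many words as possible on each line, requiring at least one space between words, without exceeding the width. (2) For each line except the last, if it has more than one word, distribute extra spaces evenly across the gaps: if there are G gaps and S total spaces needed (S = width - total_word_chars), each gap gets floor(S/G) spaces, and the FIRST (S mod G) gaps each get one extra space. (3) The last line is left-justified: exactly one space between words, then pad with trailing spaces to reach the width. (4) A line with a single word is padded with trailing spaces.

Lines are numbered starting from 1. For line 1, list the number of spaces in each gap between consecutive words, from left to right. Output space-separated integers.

Answer: 7

Derivation:
Line 1: ['soft', 'bread'] (min_width=10, slack=6)
Line 2: ['picture', 'from', 'and'] (min_width=16, slack=0)
Line 3: ['voice', 'to', 'library'] (min_width=16, slack=0)
Line 4: ['progress', 'journey'] (min_width=16, slack=0)
Line 5: ['bean', 'box', 'yellow'] (min_width=15, slack=1)
Line 6: ['is', 'at', 'desert'] (min_width=12, slack=4)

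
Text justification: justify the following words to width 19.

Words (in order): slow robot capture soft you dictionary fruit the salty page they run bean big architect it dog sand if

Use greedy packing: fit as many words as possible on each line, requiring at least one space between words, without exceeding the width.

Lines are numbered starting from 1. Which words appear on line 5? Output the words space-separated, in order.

Answer: big architect it

Derivation:
Line 1: ['slow', 'robot', 'capture'] (min_width=18, slack=1)
Line 2: ['soft', 'you', 'dictionary'] (min_width=19, slack=0)
Line 3: ['fruit', 'the', 'salty'] (min_width=15, slack=4)
Line 4: ['page', 'they', 'run', 'bean'] (min_width=18, slack=1)
Line 5: ['big', 'architect', 'it'] (min_width=16, slack=3)
Line 6: ['dog', 'sand', 'if'] (min_width=11, slack=8)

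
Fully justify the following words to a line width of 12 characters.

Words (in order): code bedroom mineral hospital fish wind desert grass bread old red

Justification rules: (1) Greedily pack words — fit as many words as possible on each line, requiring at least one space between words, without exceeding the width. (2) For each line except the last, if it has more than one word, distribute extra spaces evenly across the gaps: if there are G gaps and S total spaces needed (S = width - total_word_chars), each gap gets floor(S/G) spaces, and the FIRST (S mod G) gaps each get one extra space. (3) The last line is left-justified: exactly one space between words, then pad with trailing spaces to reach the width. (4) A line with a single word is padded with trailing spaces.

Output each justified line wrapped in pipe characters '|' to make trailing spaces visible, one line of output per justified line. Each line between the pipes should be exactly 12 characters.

Line 1: ['code', 'bedroom'] (min_width=12, slack=0)
Line 2: ['mineral'] (min_width=7, slack=5)
Line 3: ['hospital'] (min_width=8, slack=4)
Line 4: ['fish', 'wind'] (min_width=9, slack=3)
Line 5: ['desert', 'grass'] (min_width=12, slack=0)
Line 6: ['bread', 'old'] (min_width=9, slack=3)
Line 7: ['red'] (min_width=3, slack=9)

Answer: |code bedroom|
|mineral     |
|hospital    |
|fish    wind|
|desert grass|
|bread    old|
|red         |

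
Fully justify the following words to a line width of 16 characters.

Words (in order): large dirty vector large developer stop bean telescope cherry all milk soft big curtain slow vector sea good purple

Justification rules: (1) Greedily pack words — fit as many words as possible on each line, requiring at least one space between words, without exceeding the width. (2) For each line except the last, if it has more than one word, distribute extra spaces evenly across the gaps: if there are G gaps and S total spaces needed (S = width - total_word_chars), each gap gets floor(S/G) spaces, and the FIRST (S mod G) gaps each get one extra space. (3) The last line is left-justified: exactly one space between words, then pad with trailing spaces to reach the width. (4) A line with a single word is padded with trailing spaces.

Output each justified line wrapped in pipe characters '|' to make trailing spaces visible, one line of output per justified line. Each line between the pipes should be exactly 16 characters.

Answer: |large      dirty|
|vector     large|
|developer   stop|
|bean   telescope|
|cherry  all milk|
|soft big curtain|
|slow  vector sea|
|good purple     |

Derivation:
Line 1: ['large', 'dirty'] (min_width=11, slack=5)
Line 2: ['vector', 'large'] (min_width=12, slack=4)
Line 3: ['developer', 'stop'] (min_width=14, slack=2)
Line 4: ['bean', 'telescope'] (min_width=14, slack=2)
Line 5: ['cherry', 'all', 'milk'] (min_width=15, slack=1)
Line 6: ['soft', 'big', 'curtain'] (min_width=16, slack=0)
Line 7: ['slow', 'vector', 'sea'] (min_width=15, slack=1)
Line 8: ['good', 'purple'] (min_width=11, slack=5)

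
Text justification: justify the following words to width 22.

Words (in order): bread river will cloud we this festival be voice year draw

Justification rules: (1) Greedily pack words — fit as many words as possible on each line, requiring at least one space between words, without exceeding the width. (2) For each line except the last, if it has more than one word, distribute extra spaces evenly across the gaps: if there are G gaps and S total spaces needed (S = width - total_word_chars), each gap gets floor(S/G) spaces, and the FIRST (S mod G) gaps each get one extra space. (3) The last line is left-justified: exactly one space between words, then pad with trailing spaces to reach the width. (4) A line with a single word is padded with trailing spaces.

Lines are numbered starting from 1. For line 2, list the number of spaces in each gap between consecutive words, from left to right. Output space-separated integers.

Line 1: ['bread', 'river', 'will', 'cloud'] (min_width=22, slack=0)
Line 2: ['we', 'this', 'festival', 'be'] (min_width=19, slack=3)
Line 3: ['voice', 'year', 'draw'] (min_width=15, slack=7)

Answer: 2 2 2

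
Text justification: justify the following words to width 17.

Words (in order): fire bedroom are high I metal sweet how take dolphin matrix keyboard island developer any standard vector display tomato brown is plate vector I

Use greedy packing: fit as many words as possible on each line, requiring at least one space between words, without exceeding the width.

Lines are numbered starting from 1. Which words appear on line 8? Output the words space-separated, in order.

Answer: display tomato

Derivation:
Line 1: ['fire', 'bedroom', 'are'] (min_width=16, slack=1)
Line 2: ['high', 'I', 'metal'] (min_width=12, slack=5)
Line 3: ['sweet', 'how', 'take'] (min_width=14, slack=3)
Line 4: ['dolphin', 'matrix'] (min_width=14, slack=3)
Line 5: ['keyboard', 'island'] (min_width=15, slack=2)
Line 6: ['developer', 'any'] (min_width=13, slack=4)
Line 7: ['standard', 'vector'] (min_width=15, slack=2)
Line 8: ['display', 'tomato'] (min_width=14, slack=3)
Line 9: ['brown', 'is', 'plate'] (min_width=14, slack=3)
Line 10: ['vector', 'I'] (min_width=8, slack=9)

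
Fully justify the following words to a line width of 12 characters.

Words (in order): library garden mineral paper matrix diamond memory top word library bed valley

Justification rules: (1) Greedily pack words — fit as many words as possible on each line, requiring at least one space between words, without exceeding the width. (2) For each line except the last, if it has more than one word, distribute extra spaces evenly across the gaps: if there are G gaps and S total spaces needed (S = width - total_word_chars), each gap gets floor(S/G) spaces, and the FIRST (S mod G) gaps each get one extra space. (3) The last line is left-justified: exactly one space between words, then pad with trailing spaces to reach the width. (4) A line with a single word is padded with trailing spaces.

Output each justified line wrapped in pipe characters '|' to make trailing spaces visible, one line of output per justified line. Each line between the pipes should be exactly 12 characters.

Answer: |library     |
|garden      |
|mineral     |
|paper matrix|
|diamond     |
|memory   top|
|word library|
|bed valley  |

Derivation:
Line 1: ['library'] (min_width=7, slack=5)
Line 2: ['garden'] (min_width=6, slack=6)
Line 3: ['mineral'] (min_width=7, slack=5)
Line 4: ['paper', 'matrix'] (min_width=12, slack=0)
Line 5: ['diamond'] (min_width=7, slack=5)
Line 6: ['memory', 'top'] (min_width=10, slack=2)
Line 7: ['word', 'library'] (min_width=12, slack=0)
Line 8: ['bed', 'valley'] (min_width=10, slack=2)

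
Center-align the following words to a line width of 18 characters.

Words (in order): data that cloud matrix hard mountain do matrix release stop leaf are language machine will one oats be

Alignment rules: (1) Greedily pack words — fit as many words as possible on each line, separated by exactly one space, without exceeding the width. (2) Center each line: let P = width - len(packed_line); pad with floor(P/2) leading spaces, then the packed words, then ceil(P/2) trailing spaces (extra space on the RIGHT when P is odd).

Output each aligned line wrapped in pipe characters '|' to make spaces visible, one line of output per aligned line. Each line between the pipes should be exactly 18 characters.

Line 1: ['data', 'that', 'cloud'] (min_width=15, slack=3)
Line 2: ['matrix', 'hard'] (min_width=11, slack=7)
Line 3: ['mountain', 'do', 'matrix'] (min_width=18, slack=0)
Line 4: ['release', 'stop', 'leaf'] (min_width=17, slack=1)
Line 5: ['are', 'language'] (min_width=12, slack=6)
Line 6: ['machine', 'will', 'one'] (min_width=16, slack=2)
Line 7: ['oats', 'be'] (min_width=7, slack=11)

Answer: | data that cloud  |
|   matrix hard    |
|mountain do matrix|
|release stop leaf |
|   are language   |
| machine will one |
|     oats be      |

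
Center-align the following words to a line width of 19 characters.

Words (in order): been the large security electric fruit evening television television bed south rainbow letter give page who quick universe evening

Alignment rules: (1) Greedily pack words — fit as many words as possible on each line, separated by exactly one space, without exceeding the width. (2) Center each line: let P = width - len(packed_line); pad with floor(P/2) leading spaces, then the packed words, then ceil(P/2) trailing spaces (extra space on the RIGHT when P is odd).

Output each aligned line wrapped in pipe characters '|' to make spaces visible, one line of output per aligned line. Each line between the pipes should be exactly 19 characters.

Line 1: ['been', 'the', 'large'] (min_width=14, slack=5)
Line 2: ['security', 'electric'] (min_width=17, slack=2)
Line 3: ['fruit', 'evening'] (min_width=13, slack=6)
Line 4: ['television'] (min_width=10, slack=9)
Line 5: ['television', 'bed'] (min_width=14, slack=5)
Line 6: ['south', 'rainbow'] (min_width=13, slack=6)
Line 7: ['letter', 'give', 'page'] (min_width=16, slack=3)
Line 8: ['who', 'quick', 'universe'] (min_width=18, slack=1)
Line 9: ['evening'] (min_width=7, slack=12)

Answer: |  been the large   |
| security electric |
|   fruit evening   |
|    television     |
|  television bed   |
|   south rainbow   |
| letter give page  |
|who quick universe |
|      evening      |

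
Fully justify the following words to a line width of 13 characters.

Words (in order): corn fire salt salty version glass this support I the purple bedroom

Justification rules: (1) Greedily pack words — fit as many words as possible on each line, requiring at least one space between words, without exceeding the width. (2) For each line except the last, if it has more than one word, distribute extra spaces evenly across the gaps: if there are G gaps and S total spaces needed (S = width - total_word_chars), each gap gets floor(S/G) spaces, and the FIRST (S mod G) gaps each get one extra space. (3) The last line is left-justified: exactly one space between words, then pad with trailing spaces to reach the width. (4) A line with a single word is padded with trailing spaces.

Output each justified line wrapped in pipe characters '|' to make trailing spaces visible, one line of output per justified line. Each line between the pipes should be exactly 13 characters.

Line 1: ['corn', 'fire'] (min_width=9, slack=4)
Line 2: ['salt', 'salty'] (min_width=10, slack=3)
Line 3: ['version', 'glass'] (min_width=13, slack=0)
Line 4: ['this', 'support'] (min_width=12, slack=1)
Line 5: ['I', 'the', 'purple'] (min_width=12, slack=1)
Line 6: ['bedroom'] (min_width=7, slack=6)

Answer: |corn     fire|
|salt    salty|
|version glass|
|this  support|
|I  the purple|
|bedroom      |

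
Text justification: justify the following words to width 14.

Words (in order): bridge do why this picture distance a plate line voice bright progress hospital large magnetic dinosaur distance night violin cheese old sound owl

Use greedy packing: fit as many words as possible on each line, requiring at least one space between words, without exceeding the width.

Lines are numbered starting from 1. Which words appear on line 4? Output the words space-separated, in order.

Answer: plate line

Derivation:
Line 1: ['bridge', 'do', 'why'] (min_width=13, slack=1)
Line 2: ['this', 'picture'] (min_width=12, slack=2)
Line 3: ['distance', 'a'] (min_width=10, slack=4)
Line 4: ['plate', 'line'] (min_width=10, slack=4)
Line 5: ['voice', 'bright'] (min_width=12, slack=2)
Line 6: ['progress'] (min_width=8, slack=6)
Line 7: ['hospital', 'large'] (min_width=14, slack=0)
Line 8: ['magnetic'] (min_width=8, slack=6)
Line 9: ['dinosaur'] (min_width=8, slack=6)
Line 10: ['distance', 'night'] (min_width=14, slack=0)
Line 11: ['violin', 'cheese'] (min_width=13, slack=1)
Line 12: ['old', 'sound', 'owl'] (min_width=13, slack=1)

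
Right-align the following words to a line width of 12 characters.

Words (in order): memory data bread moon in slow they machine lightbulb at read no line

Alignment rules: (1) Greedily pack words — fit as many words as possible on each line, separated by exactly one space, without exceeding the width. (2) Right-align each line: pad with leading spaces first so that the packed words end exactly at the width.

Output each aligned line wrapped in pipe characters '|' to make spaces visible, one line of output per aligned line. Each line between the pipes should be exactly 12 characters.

Line 1: ['memory', 'data'] (min_width=11, slack=1)
Line 2: ['bread', 'moon'] (min_width=10, slack=2)
Line 3: ['in', 'slow', 'they'] (min_width=12, slack=0)
Line 4: ['machine'] (min_width=7, slack=5)
Line 5: ['lightbulb', 'at'] (min_width=12, slack=0)
Line 6: ['read', 'no', 'line'] (min_width=12, slack=0)

Answer: | memory data|
|  bread moon|
|in slow they|
|     machine|
|lightbulb at|
|read no line|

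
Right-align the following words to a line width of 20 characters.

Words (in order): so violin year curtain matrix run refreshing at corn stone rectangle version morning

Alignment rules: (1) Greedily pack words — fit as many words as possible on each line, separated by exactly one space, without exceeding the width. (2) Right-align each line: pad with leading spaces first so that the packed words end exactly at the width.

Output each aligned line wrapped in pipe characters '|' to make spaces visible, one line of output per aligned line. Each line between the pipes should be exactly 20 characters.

Line 1: ['so', 'violin', 'year'] (min_width=14, slack=6)
Line 2: ['curtain', 'matrix', 'run'] (min_width=18, slack=2)
Line 3: ['refreshing', 'at', 'corn'] (min_width=18, slack=2)
Line 4: ['stone', 'rectangle'] (min_width=15, slack=5)
Line 5: ['version', 'morning'] (min_width=15, slack=5)

Answer: |      so violin year|
|  curtain matrix run|
|  refreshing at corn|
|     stone rectangle|
|     version morning|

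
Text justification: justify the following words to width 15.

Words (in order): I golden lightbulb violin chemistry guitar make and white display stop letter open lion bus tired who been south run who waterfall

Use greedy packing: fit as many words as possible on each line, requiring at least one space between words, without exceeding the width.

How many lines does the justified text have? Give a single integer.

Answer: 11

Derivation:
Line 1: ['I', 'golden'] (min_width=8, slack=7)
Line 2: ['lightbulb'] (min_width=9, slack=6)
Line 3: ['violin'] (min_width=6, slack=9)
Line 4: ['chemistry'] (min_width=9, slack=6)
Line 5: ['guitar', 'make', 'and'] (min_width=15, slack=0)
Line 6: ['white', 'display'] (min_width=13, slack=2)
Line 7: ['stop', 'letter'] (min_width=11, slack=4)
Line 8: ['open', 'lion', 'bus'] (min_width=13, slack=2)
Line 9: ['tired', 'who', 'been'] (min_width=14, slack=1)
Line 10: ['south', 'run', 'who'] (min_width=13, slack=2)
Line 11: ['waterfall'] (min_width=9, slack=6)
Total lines: 11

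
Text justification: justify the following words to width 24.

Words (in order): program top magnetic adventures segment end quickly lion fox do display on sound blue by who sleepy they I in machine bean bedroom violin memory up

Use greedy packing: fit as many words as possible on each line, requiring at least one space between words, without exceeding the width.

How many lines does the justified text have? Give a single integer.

Line 1: ['program', 'top', 'magnetic'] (min_width=20, slack=4)
Line 2: ['adventures', 'segment', 'end'] (min_width=22, slack=2)
Line 3: ['quickly', 'lion', 'fox', 'do'] (min_width=19, slack=5)
Line 4: ['display', 'on', 'sound', 'blue', 'by'] (min_width=24, slack=0)
Line 5: ['who', 'sleepy', 'they', 'I', 'in'] (min_width=20, slack=4)
Line 6: ['machine', 'bean', 'bedroom'] (min_width=20, slack=4)
Line 7: ['violin', 'memory', 'up'] (min_width=16, slack=8)
Total lines: 7

Answer: 7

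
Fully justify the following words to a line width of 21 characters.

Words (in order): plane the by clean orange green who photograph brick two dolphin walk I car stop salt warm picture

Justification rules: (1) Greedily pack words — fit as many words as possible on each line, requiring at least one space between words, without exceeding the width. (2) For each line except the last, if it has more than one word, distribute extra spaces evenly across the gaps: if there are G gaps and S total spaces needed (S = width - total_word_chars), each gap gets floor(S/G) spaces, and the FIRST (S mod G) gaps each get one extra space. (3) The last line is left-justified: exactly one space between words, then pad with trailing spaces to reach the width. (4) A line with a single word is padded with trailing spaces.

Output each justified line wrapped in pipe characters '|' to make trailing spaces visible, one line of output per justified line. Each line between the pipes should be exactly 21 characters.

Answer: |plane  the  by  clean|
|orange    green   who|
|photograph  brick two|
|dolphin  walk  I  car|
|stop     salt    warm|
|picture              |

Derivation:
Line 1: ['plane', 'the', 'by', 'clean'] (min_width=18, slack=3)
Line 2: ['orange', 'green', 'who'] (min_width=16, slack=5)
Line 3: ['photograph', 'brick', 'two'] (min_width=20, slack=1)
Line 4: ['dolphin', 'walk', 'I', 'car'] (min_width=18, slack=3)
Line 5: ['stop', 'salt', 'warm'] (min_width=14, slack=7)
Line 6: ['picture'] (min_width=7, slack=14)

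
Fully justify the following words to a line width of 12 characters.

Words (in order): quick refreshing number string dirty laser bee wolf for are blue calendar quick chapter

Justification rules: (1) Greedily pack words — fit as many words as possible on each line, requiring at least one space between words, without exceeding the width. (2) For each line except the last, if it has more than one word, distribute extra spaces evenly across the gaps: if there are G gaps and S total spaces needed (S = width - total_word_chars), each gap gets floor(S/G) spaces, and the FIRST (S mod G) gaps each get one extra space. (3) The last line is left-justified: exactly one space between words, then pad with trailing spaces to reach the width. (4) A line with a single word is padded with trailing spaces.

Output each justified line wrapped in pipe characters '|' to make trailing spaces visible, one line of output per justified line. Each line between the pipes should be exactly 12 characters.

Answer: |quick       |
|refreshing  |
|number      |
|string dirty|
|laser    bee|
|wolf for are|
|blue        |
|calendar    |
|quick       |
|chapter     |

Derivation:
Line 1: ['quick'] (min_width=5, slack=7)
Line 2: ['refreshing'] (min_width=10, slack=2)
Line 3: ['number'] (min_width=6, slack=6)
Line 4: ['string', 'dirty'] (min_width=12, slack=0)
Line 5: ['laser', 'bee'] (min_width=9, slack=3)
Line 6: ['wolf', 'for', 'are'] (min_width=12, slack=0)
Line 7: ['blue'] (min_width=4, slack=8)
Line 8: ['calendar'] (min_width=8, slack=4)
Line 9: ['quick'] (min_width=5, slack=7)
Line 10: ['chapter'] (min_width=7, slack=5)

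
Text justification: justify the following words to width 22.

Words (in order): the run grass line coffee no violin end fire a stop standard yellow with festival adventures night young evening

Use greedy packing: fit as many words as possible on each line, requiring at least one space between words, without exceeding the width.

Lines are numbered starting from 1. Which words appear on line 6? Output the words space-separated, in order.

Line 1: ['the', 'run', 'grass', 'line'] (min_width=18, slack=4)
Line 2: ['coffee', 'no', 'violin', 'end'] (min_width=20, slack=2)
Line 3: ['fire', 'a', 'stop', 'standard'] (min_width=20, slack=2)
Line 4: ['yellow', 'with', 'festival'] (min_width=20, slack=2)
Line 5: ['adventures', 'night', 'young'] (min_width=22, slack=0)
Line 6: ['evening'] (min_width=7, slack=15)

Answer: evening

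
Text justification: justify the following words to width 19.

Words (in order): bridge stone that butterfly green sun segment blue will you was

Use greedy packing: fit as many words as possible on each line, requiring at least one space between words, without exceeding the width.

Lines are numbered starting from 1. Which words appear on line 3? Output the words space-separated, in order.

Answer: segment blue will

Derivation:
Line 1: ['bridge', 'stone', 'that'] (min_width=17, slack=2)
Line 2: ['butterfly', 'green', 'sun'] (min_width=19, slack=0)
Line 3: ['segment', 'blue', 'will'] (min_width=17, slack=2)
Line 4: ['you', 'was'] (min_width=7, slack=12)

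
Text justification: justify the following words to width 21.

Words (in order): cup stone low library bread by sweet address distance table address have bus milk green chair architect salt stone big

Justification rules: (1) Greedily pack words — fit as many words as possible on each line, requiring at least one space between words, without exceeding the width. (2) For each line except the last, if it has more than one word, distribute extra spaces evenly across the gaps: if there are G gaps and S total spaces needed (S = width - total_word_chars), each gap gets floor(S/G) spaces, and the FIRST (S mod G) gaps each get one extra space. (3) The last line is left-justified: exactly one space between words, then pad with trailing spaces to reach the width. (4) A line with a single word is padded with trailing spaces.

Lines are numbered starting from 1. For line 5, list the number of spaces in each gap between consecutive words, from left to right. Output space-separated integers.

Answer: 2 1 1

Derivation:
Line 1: ['cup', 'stone', 'low', 'library'] (min_width=21, slack=0)
Line 2: ['bread', 'by', 'sweet'] (min_width=14, slack=7)
Line 3: ['address', 'distance'] (min_width=16, slack=5)
Line 4: ['table', 'address', 'have'] (min_width=18, slack=3)
Line 5: ['bus', 'milk', 'green', 'chair'] (min_width=20, slack=1)
Line 6: ['architect', 'salt', 'stone'] (min_width=20, slack=1)
Line 7: ['big'] (min_width=3, slack=18)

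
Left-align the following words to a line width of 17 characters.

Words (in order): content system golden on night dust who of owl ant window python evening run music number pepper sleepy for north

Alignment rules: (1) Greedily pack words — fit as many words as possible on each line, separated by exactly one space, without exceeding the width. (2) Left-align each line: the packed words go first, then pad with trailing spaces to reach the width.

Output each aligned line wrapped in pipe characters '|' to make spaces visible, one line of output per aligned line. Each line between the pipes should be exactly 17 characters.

Line 1: ['content', 'system'] (min_width=14, slack=3)
Line 2: ['golden', 'on', 'night'] (min_width=15, slack=2)
Line 3: ['dust', 'who', 'of', 'owl'] (min_width=15, slack=2)
Line 4: ['ant', 'window', 'python'] (min_width=17, slack=0)
Line 5: ['evening', 'run', 'music'] (min_width=17, slack=0)
Line 6: ['number', 'pepper'] (min_width=13, slack=4)
Line 7: ['sleepy', 'for', 'north'] (min_width=16, slack=1)

Answer: |content system   |
|golden on night  |
|dust who of owl  |
|ant window python|
|evening run music|
|number pepper    |
|sleepy for north |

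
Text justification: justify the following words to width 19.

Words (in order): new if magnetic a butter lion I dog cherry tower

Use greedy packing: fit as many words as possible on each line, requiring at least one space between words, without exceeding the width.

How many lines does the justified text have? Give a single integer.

Line 1: ['new', 'if', 'magnetic', 'a'] (min_width=17, slack=2)
Line 2: ['butter', 'lion', 'I', 'dog'] (min_width=17, slack=2)
Line 3: ['cherry', 'tower'] (min_width=12, slack=7)
Total lines: 3

Answer: 3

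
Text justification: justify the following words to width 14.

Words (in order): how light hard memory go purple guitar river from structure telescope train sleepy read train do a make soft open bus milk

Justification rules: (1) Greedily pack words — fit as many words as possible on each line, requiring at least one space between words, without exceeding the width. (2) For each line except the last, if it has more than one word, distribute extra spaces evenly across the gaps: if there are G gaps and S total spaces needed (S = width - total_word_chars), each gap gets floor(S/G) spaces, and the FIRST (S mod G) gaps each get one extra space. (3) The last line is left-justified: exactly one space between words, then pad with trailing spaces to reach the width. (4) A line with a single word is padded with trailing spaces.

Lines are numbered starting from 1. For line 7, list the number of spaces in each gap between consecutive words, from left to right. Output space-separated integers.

Answer: 3

Derivation:
Line 1: ['how', 'light', 'hard'] (min_width=14, slack=0)
Line 2: ['memory', 'go'] (min_width=9, slack=5)
Line 3: ['purple', 'guitar'] (min_width=13, slack=1)
Line 4: ['river', 'from'] (min_width=10, slack=4)
Line 5: ['structure'] (min_width=9, slack=5)
Line 6: ['telescope'] (min_width=9, slack=5)
Line 7: ['train', 'sleepy'] (min_width=12, slack=2)
Line 8: ['read', 'train', 'do'] (min_width=13, slack=1)
Line 9: ['a', 'make', 'soft'] (min_width=11, slack=3)
Line 10: ['open', 'bus', 'milk'] (min_width=13, slack=1)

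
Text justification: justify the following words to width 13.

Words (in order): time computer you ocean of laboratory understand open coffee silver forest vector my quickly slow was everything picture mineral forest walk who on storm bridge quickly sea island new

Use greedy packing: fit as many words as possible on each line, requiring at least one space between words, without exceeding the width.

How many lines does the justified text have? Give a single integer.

Line 1: ['time', 'computer'] (min_width=13, slack=0)
Line 2: ['you', 'ocean', 'of'] (min_width=12, slack=1)
Line 3: ['laboratory'] (min_width=10, slack=3)
Line 4: ['understand'] (min_width=10, slack=3)
Line 5: ['open', 'coffee'] (min_width=11, slack=2)
Line 6: ['silver', 'forest'] (min_width=13, slack=0)
Line 7: ['vector', 'my'] (min_width=9, slack=4)
Line 8: ['quickly', 'slow'] (min_width=12, slack=1)
Line 9: ['was'] (min_width=3, slack=10)
Line 10: ['everything'] (min_width=10, slack=3)
Line 11: ['picture'] (min_width=7, slack=6)
Line 12: ['mineral'] (min_width=7, slack=6)
Line 13: ['forest', 'walk'] (min_width=11, slack=2)
Line 14: ['who', 'on', 'storm'] (min_width=12, slack=1)
Line 15: ['bridge'] (min_width=6, slack=7)
Line 16: ['quickly', 'sea'] (min_width=11, slack=2)
Line 17: ['island', 'new'] (min_width=10, slack=3)
Total lines: 17

Answer: 17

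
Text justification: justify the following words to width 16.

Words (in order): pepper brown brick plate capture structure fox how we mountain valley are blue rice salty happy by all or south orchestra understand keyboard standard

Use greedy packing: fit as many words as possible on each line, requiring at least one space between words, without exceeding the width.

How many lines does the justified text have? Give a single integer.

Line 1: ['pepper', 'brown'] (min_width=12, slack=4)
Line 2: ['brick', 'plate'] (min_width=11, slack=5)
Line 3: ['capture'] (min_width=7, slack=9)
Line 4: ['structure', 'fox'] (min_width=13, slack=3)
Line 5: ['how', 'we', 'mountain'] (min_width=15, slack=1)
Line 6: ['valley', 'are', 'blue'] (min_width=15, slack=1)
Line 7: ['rice', 'salty', 'happy'] (min_width=16, slack=0)
Line 8: ['by', 'all', 'or', 'south'] (min_width=15, slack=1)
Line 9: ['orchestra'] (min_width=9, slack=7)
Line 10: ['understand'] (min_width=10, slack=6)
Line 11: ['keyboard'] (min_width=8, slack=8)
Line 12: ['standard'] (min_width=8, slack=8)
Total lines: 12

Answer: 12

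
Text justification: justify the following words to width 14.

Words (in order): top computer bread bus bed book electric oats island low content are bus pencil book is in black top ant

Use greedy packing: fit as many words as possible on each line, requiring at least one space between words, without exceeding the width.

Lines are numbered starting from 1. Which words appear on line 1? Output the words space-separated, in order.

Line 1: ['top', 'computer'] (min_width=12, slack=2)
Line 2: ['bread', 'bus', 'bed'] (min_width=13, slack=1)
Line 3: ['book', 'electric'] (min_width=13, slack=1)
Line 4: ['oats', 'island'] (min_width=11, slack=3)
Line 5: ['low', 'content'] (min_width=11, slack=3)
Line 6: ['are', 'bus', 'pencil'] (min_width=14, slack=0)
Line 7: ['book', 'is', 'in'] (min_width=10, slack=4)
Line 8: ['black', 'top', 'ant'] (min_width=13, slack=1)

Answer: top computer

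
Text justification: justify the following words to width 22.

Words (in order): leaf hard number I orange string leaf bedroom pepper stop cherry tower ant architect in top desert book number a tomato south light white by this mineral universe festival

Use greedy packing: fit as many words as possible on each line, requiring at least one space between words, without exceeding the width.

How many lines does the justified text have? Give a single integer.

Answer: 9

Derivation:
Line 1: ['leaf', 'hard', 'number', 'I'] (min_width=18, slack=4)
Line 2: ['orange', 'string', 'leaf'] (min_width=18, slack=4)
Line 3: ['bedroom', 'pepper', 'stop'] (min_width=19, slack=3)
Line 4: ['cherry', 'tower', 'ant'] (min_width=16, slack=6)
Line 5: ['architect', 'in', 'top'] (min_width=16, slack=6)
Line 6: ['desert', 'book', 'number', 'a'] (min_width=20, slack=2)
Line 7: ['tomato', 'south', 'light'] (min_width=18, slack=4)
Line 8: ['white', 'by', 'this', 'mineral'] (min_width=21, slack=1)
Line 9: ['universe', 'festival'] (min_width=17, slack=5)
Total lines: 9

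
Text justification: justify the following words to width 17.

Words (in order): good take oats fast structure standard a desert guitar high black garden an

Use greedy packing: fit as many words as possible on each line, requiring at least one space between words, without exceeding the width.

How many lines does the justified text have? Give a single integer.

Answer: 5

Derivation:
Line 1: ['good', 'take', 'oats'] (min_width=14, slack=3)
Line 2: ['fast', 'structure'] (min_width=14, slack=3)
Line 3: ['standard', 'a', 'desert'] (min_width=17, slack=0)
Line 4: ['guitar', 'high', 'black'] (min_width=17, slack=0)
Line 5: ['garden', 'an'] (min_width=9, slack=8)
Total lines: 5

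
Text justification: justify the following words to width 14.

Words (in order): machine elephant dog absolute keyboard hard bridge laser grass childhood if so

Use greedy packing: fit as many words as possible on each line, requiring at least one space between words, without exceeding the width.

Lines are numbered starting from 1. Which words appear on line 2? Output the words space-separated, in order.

Line 1: ['machine'] (min_width=7, slack=7)
Line 2: ['elephant', 'dog'] (min_width=12, slack=2)
Line 3: ['absolute'] (min_width=8, slack=6)
Line 4: ['keyboard', 'hard'] (min_width=13, slack=1)
Line 5: ['bridge', 'laser'] (min_width=12, slack=2)
Line 6: ['grass'] (min_width=5, slack=9)
Line 7: ['childhood', 'if'] (min_width=12, slack=2)
Line 8: ['so'] (min_width=2, slack=12)

Answer: elephant dog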